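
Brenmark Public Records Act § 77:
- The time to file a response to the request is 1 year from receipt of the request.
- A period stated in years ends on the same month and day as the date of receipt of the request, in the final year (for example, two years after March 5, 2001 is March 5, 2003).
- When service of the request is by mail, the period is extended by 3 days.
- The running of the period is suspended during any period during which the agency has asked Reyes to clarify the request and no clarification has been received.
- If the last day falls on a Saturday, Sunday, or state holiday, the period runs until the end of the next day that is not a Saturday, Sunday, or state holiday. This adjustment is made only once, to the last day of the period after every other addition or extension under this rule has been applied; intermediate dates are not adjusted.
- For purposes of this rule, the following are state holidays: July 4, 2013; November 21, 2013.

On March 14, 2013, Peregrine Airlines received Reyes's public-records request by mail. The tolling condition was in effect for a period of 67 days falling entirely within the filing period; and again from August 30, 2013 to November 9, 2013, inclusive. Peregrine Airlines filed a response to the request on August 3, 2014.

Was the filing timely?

1 year after March 14, 2013 is March 14, 2014.
Service was by mail, adding 3 days: March 14, 2014 + 3 days = March 17, 2014.
Tolling adds 67 days: March 17, 2014 + 67 days = May 23, 2014.
From August 30, 2013 through November 9, 2013 inclusive is 72 days; tolling adds 72 days: May 23, 2014 + 72 days = August 3, 2014.
August 3, 2014 is Sunday. The next qualifying day is August 4, 2014.
The deadline is August 4, 2014; the filing on August 3, 2014 is on or before that date.

Yes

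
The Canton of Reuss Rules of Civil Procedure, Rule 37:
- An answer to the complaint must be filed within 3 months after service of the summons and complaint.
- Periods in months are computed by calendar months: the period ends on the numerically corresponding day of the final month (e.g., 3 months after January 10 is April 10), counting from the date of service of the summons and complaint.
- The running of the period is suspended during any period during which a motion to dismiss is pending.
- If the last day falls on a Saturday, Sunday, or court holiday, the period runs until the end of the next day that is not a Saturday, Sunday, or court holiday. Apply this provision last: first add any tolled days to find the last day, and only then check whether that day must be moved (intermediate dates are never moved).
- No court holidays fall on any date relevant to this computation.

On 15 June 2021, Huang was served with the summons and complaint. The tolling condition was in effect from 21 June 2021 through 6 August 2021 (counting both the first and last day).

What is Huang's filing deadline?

November 1, 2021

3 months after 15 June 2021 is September 15, 2021.
From June 21, 2021 through August 6, 2021 inclusive is 47 days; tolling adds 47 days: September 15, 2021 + 47 days = November 1, 2021.
November 1, 2021 is a Monday and not a court holiday, so no extension applies.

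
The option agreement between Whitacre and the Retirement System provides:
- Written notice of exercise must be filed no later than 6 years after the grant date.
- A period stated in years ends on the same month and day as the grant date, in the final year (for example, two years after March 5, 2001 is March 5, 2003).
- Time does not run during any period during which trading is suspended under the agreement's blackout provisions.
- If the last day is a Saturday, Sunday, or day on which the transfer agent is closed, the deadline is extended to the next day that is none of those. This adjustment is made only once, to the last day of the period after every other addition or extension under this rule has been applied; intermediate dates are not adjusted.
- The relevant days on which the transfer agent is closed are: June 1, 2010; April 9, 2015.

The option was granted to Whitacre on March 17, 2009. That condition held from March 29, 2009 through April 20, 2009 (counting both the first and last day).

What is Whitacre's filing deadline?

April 10, 2015

6 years after March 17, 2009 is March 17, 2015.
From March 29, 2009 through April 20, 2009 inclusive is 23 days; tolling adds 23 days: March 17, 2015 + 23 days = April 9, 2015.
April 9, 2015 is a listed holiday. The next qualifying day is April 10, 2015.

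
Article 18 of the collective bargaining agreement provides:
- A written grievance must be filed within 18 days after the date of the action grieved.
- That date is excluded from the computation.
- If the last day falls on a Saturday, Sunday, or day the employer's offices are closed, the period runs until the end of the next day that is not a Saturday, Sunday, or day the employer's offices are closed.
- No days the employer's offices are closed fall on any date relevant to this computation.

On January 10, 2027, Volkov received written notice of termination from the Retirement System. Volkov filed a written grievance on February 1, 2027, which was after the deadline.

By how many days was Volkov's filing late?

4 days

18 days after January 10, 2027 is January 28, 2027.
January 28, 2027 is a Thursday and not a day the employer's offices are closed, so no extension applies.
The deadline is January 28, 2027; from January 28, 2027 to February 1, 2027 is 4 days.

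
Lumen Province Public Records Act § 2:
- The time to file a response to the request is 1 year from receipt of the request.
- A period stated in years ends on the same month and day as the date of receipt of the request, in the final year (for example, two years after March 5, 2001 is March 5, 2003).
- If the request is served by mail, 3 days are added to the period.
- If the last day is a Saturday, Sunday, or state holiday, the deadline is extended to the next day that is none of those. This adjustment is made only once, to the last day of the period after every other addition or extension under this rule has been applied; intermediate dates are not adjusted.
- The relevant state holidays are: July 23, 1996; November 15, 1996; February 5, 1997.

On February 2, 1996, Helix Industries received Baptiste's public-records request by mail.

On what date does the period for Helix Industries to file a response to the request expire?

February 6, 1997

1 year after February 2, 1996 is February 2, 1997.
Service was by mail, adding 3 days: February 2, 1997 + 3 days = February 5, 1997.
February 5, 1997 is a listed holiday. The next qualifying day is February 6, 1997.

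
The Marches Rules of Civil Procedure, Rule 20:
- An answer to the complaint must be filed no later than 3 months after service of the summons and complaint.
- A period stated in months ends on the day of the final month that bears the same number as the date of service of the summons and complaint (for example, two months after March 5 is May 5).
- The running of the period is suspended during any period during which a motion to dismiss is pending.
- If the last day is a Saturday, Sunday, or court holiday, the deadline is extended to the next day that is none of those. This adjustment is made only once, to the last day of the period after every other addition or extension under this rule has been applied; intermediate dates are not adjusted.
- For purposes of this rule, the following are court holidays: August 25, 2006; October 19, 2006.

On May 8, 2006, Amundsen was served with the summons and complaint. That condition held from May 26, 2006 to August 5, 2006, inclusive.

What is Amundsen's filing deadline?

October 20, 2006

3 months after May 8, 2006 is August 8, 2006.
From May 26, 2006 through August 5, 2006 inclusive is 72 days; tolling adds 72 days: August 8, 2006 + 72 days = October 19, 2006.
October 19, 2006 is a listed holiday. The next qualifying day is October 20, 2006.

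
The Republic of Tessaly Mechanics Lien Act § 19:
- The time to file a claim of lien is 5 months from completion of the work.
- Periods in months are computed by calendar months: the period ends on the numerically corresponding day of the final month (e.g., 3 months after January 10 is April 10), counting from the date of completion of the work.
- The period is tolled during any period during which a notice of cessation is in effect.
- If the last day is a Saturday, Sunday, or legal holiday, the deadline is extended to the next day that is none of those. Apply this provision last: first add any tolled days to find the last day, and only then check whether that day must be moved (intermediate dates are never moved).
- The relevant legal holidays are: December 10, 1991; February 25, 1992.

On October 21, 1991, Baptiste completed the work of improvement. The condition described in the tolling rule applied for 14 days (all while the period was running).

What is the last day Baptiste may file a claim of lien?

5 months after October 21, 1991 is March 21, 1992.
Tolling adds 14 days: March 21, 1992 + 14 days = April 4, 1992.
April 4, 1992 is Saturday; April 5, 1992 is Sunday. The next qualifying day is April 6, 1992.

April 6, 1992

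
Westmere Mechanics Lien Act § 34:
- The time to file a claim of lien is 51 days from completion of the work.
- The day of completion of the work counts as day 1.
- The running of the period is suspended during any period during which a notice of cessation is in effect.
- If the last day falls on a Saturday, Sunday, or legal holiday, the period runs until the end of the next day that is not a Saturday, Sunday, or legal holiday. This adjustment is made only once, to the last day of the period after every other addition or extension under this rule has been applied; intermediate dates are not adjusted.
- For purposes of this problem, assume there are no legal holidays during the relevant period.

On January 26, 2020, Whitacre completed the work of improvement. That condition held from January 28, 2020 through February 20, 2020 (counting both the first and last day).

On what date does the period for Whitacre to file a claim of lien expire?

Counting January 26, 2020 as day 1, day 51 is March 16, 2020.
From January 28, 2020 through February 20, 2020 inclusive is 24 days; tolling adds 24 days: March 16, 2020 + 24 days = April 9, 2020.
April 9, 2020 is a Thursday and not a legal holiday, so no extension applies.

April 9, 2020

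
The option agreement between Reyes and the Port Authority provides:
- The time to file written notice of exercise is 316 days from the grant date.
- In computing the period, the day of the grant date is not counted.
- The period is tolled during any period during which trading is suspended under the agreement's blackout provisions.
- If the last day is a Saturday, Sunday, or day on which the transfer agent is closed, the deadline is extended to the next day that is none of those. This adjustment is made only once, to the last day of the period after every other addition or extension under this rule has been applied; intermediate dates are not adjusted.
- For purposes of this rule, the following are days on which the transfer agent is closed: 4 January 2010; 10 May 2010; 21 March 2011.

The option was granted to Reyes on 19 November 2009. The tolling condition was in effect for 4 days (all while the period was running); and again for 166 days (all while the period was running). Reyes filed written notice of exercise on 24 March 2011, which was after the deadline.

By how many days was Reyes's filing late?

2 days

316 days after 19 November 2009 is October 1, 2010.
Tolling adds 4 days: October 1, 2010 + 4 days = October 5, 2010.
Tolling adds 166 days: October 5, 2010 + 166 days = March 20, 2011.
March 20, 2011 is Sunday; March 21, 2011 is a listed holiday. The next qualifying day is March 22, 2011.
The deadline is March 22, 2011; from March 22, 2011 to March 24, 2011 is 2 days.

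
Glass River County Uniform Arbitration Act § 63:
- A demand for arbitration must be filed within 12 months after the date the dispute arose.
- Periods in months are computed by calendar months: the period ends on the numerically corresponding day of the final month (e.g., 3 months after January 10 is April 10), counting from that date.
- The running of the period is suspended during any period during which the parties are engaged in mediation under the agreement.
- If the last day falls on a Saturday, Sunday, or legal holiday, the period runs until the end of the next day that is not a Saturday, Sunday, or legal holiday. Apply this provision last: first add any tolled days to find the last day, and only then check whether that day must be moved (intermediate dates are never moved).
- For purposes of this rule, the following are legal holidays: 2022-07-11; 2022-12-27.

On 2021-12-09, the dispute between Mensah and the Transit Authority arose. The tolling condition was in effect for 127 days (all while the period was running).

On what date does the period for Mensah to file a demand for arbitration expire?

April 17, 2023

12 months after 2021-12-09 is December 9, 2022.
Tolling adds 127 days: December 9, 2022 + 127 days = April 15, 2023.
April 15, 2023 is Saturday; April 16, 2023 is Sunday. The next qualifying day is April 17, 2023.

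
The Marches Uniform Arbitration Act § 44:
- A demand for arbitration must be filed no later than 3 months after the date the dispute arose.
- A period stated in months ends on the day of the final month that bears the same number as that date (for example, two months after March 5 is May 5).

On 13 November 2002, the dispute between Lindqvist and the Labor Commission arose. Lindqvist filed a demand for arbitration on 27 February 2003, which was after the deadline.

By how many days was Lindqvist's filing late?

3 months after 13 November 2002 is February 13, 2003.
The deadline is February 13, 2003; from February 13, 2003 to February 27, 2003 is 14 days.

14 days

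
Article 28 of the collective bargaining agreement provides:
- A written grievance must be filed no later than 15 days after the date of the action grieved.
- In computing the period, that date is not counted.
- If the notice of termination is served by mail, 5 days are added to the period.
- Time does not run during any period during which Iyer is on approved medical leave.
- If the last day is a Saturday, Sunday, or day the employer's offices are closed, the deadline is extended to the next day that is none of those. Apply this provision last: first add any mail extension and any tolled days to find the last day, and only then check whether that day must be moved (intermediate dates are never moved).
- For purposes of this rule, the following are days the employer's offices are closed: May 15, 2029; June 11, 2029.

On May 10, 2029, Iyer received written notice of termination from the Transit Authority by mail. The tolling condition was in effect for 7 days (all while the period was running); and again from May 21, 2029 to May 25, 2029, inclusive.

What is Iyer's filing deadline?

15 days after May 10, 2029 is May 25, 2029.
Service was by mail, adding 5 days: May 25, 2029 + 5 days = May 30, 2029.
Tolling adds 7 days: May 30, 2029 + 7 days = June 6, 2029.
From May 21, 2029 through May 25, 2029 inclusive is 5 days; tolling adds 5 days: June 6, 2029 + 5 days = June 11, 2029.
June 11, 2029 is a listed holiday. The next qualifying day is June 12, 2029.

June 12, 2029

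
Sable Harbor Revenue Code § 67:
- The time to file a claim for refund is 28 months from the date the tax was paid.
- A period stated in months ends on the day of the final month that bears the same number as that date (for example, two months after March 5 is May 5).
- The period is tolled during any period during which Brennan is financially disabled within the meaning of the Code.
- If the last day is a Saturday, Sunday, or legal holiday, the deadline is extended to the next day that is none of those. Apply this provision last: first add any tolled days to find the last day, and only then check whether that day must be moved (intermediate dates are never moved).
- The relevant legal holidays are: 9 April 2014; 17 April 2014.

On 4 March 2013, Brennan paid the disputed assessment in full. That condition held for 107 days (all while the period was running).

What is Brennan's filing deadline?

October 19, 2015

28 months after 4 March 2013 is July 4, 2015.
Tolling adds 107 days: July 4, 2015 + 107 days = October 19, 2015.
October 19, 2015 is a Monday and not a legal holiday, so no extension applies.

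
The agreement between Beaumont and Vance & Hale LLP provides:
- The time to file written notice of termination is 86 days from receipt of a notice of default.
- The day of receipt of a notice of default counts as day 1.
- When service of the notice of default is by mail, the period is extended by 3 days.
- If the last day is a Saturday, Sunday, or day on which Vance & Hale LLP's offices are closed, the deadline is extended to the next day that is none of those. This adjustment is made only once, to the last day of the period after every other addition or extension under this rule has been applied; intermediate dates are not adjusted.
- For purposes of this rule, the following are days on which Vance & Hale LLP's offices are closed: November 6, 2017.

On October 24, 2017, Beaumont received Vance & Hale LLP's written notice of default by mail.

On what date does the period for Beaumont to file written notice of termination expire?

Counting October 24, 2017 as day 1, day 86 is January 17, 2018.
Service was by mail, adding 3 days: January 17, 2018 + 3 days = January 20, 2018.
January 20, 2018 is Saturday; January 21, 2018 is Sunday. The next qualifying day is January 22, 2018.

January 22, 2018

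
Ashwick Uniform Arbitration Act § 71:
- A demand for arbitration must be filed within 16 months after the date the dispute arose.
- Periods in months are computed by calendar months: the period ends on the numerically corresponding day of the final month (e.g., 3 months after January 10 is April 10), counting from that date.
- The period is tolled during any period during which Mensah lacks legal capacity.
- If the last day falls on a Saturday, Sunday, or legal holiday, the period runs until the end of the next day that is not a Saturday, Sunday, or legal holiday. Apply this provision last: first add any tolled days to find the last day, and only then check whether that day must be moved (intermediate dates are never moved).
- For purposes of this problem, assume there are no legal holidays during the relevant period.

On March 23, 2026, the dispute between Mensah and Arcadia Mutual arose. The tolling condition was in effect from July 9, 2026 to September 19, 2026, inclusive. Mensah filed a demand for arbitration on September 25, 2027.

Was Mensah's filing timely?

Yes

16 months after March 23, 2026 is July 23, 2027.
From July 9, 2026 through September 19, 2026 inclusive is 73 days; tolling adds 73 days: July 23, 2027 + 73 days = October 4, 2027.
October 4, 2027 is a Monday and not a legal holiday, so no extension applies.
The deadline is October 4, 2027; the filing on September 25, 2027 is on or before that date.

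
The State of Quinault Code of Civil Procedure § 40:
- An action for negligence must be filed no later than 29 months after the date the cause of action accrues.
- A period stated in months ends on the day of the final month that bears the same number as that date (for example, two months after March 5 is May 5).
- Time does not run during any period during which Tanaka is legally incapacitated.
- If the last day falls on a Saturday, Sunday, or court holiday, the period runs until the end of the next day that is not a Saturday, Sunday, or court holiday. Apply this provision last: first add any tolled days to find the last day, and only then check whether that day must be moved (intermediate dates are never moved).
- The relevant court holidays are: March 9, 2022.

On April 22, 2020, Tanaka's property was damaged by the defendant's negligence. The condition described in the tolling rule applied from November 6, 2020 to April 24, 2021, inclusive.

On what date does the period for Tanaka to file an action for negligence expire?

March 13, 2023

29 months after April 22, 2020 is September 22, 2022.
From November 6, 2020 through April 24, 2021 inclusive is 170 days; tolling adds 170 days: September 22, 2022 + 170 days = March 11, 2023.
March 11, 2023 is Saturday; March 12, 2023 is Sunday. The next qualifying day is March 13, 2023.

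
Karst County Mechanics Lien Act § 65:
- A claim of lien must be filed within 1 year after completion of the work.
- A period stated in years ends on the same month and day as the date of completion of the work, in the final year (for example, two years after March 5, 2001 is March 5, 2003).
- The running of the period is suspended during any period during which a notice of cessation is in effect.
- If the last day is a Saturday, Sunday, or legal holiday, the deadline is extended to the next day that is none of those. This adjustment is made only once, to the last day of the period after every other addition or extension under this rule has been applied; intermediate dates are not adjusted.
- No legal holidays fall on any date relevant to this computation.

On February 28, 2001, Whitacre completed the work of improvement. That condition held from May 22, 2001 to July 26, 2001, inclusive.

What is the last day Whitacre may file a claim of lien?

1 year after February 28, 2001 is February 28, 2002.
From May 22, 2001 through July 26, 2001 inclusive is 66 days; tolling adds 66 days: February 28, 2002 + 66 days = May 5, 2002.
May 5, 2002 is Sunday. The next qualifying day is May 6, 2002.

May 6, 2002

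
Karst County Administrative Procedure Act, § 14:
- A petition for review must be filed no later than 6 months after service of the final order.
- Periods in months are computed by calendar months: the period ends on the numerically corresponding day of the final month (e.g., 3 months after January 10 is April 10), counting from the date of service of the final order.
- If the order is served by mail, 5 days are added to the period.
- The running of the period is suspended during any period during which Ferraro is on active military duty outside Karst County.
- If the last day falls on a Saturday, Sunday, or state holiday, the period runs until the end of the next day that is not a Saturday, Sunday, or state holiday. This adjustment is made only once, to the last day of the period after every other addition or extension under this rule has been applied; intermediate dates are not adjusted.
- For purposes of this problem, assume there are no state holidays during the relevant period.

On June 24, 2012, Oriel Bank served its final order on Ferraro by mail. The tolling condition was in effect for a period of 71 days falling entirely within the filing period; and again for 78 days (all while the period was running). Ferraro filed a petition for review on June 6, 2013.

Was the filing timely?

No

6 months after June 24, 2012 is December 24, 2012.
Service was by mail, adding 5 days: December 24, 2012 + 5 days = December 29, 2012.
Tolling adds 71 days: December 29, 2012 + 71 days = March 10, 2013.
Tolling adds 78 days: March 10, 2013 + 78 days = May 27, 2013.
May 27, 2013 is a Monday and not a state holiday, so no extension applies.
The deadline is May 27, 2013; the filing on June 6, 2013 is after that date.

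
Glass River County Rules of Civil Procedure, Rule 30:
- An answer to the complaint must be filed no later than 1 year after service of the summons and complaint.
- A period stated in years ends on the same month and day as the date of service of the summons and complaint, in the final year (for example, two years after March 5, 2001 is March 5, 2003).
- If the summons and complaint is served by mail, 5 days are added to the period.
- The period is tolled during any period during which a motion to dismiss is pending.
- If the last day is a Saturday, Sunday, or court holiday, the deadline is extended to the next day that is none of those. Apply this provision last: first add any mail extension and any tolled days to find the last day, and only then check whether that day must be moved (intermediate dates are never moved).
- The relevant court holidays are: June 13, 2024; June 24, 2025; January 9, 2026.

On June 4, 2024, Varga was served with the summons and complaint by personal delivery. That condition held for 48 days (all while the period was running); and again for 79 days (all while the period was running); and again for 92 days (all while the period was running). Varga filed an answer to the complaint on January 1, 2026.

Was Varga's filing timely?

1 year after June 4, 2024 is June 4, 2025.
Service was not by mail, so no mail extension applies.
Tolling adds 48 days: June 4, 2025 + 48 days = July 22, 2025.
Tolling adds 79 days: July 22, 2025 + 79 days = October 9, 2025.
Tolling adds 92 days: October 9, 2025 + 92 days = January 9, 2026.
January 9, 2026 is a listed holiday; January 10, 2026 is Saturday; January 11, 2026 is Sunday. The next qualifying day is January 12, 2026.
The deadline is January 12, 2026; the filing on January 1, 2026 is on or before that date.

Yes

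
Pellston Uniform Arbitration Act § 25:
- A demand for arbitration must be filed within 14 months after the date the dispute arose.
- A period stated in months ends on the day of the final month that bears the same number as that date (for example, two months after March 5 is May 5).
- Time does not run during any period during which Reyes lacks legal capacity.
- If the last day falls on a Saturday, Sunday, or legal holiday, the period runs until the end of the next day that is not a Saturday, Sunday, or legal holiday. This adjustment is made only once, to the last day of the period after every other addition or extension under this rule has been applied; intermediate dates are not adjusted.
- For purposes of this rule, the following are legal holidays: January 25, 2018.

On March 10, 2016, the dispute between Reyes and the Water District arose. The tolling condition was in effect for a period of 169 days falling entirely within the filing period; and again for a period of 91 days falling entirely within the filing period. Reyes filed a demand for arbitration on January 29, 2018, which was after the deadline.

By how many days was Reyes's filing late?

14 months after March 10, 2016 is May 10, 2017.
Tolling adds 169 days: May 10, 2017 + 169 days = October 26, 2017.
Tolling adds 91 days: October 26, 2017 + 91 days = January 25, 2018.
January 25, 2018 is a listed holiday. The next qualifying day is January 26, 2018.
The deadline is January 26, 2018; from January 26, 2018 to January 29, 2018 is 3 days.

3 days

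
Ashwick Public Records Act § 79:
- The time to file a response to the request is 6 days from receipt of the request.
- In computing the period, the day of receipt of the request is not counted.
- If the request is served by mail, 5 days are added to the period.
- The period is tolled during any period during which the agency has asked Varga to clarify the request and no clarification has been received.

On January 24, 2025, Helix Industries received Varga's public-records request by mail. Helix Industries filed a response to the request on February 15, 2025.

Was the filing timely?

No

6 days after January 24, 2025 is January 30, 2025.
Service was by mail, adding 5 days: January 30, 2025 + 5 days = February 4, 2025.
The deadline is February 4, 2025; the filing on February 15, 2025 is after that date.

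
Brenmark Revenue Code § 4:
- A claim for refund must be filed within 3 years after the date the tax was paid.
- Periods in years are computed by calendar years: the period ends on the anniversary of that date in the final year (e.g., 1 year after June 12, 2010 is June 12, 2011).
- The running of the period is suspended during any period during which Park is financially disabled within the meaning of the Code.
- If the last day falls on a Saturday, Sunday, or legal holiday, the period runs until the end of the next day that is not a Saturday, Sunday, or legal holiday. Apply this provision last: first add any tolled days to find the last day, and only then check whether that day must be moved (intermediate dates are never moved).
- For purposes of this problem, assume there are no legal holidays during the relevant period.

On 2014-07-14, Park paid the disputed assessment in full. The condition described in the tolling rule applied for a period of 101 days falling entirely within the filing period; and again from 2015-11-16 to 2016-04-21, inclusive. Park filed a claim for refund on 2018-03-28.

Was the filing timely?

3 years after 2014-07-14 is July 14, 2017.
Tolling adds 101 days: July 14, 2017 + 101 days = October 23, 2017.
From November 16, 2015 through April 21, 2016 inclusive is 158 days; tolling adds 158 days: October 23, 2017 + 158 days = March 30, 2018.
March 30, 2018 is a Friday and not a legal holiday, so no extension applies.
The deadline is March 30, 2018; the filing on March 28, 2018 is on or before that date.

Yes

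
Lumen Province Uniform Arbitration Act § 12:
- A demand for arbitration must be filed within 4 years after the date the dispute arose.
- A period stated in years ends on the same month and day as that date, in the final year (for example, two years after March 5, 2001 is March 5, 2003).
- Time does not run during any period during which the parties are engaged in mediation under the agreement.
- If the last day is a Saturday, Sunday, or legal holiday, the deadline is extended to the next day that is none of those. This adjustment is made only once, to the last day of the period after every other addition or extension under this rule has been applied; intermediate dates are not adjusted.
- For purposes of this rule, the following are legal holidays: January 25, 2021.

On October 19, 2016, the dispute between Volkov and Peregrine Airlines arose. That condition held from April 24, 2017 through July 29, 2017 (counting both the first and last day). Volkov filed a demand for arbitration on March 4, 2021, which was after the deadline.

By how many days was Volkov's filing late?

37 days

4 years after October 19, 2016 is October 19, 2020.
From April 24, 2017 through July 29, 2017 inclusive is 97 days; tolling adds 97 days: October 19, 2020 + 97 days = January 24, 2021.
January 24, 2021 is Sunday; January 25, 2021 is a listed holiday. The next qualifying day is January 26, 2021.
The deadline is January 26, 2021; from January 26, 2021 to March 4, 2021 is 37 days.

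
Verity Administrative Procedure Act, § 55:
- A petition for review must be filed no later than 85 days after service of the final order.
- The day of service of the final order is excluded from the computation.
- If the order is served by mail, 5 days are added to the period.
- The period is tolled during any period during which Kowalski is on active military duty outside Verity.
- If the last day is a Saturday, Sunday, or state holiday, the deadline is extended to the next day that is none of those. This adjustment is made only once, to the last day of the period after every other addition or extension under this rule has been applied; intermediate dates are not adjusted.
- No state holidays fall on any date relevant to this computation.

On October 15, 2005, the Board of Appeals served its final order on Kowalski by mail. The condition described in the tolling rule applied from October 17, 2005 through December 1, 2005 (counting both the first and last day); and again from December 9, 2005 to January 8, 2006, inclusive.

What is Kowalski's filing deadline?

85 days after October 15, 2005 is January 8, 2006.
Service was by mail, adding 5 days: January 8, 2006 + 5 days = January 13, 2006.
From October 17, 2005 through December 1, 2005 inclusive is 46 days; tolling adds 46 days: January 13, 2006 + 46 days = February 28, 2006.
From December 9, 2005 through January 8, 2006 inclusive is 31 days; tolling adds 31 days: February 28, 2006 + 31 days = March 31, 2006.
March 31, 2006 is a Friday and not a state holiday, so no extension applies.

March 31, 2006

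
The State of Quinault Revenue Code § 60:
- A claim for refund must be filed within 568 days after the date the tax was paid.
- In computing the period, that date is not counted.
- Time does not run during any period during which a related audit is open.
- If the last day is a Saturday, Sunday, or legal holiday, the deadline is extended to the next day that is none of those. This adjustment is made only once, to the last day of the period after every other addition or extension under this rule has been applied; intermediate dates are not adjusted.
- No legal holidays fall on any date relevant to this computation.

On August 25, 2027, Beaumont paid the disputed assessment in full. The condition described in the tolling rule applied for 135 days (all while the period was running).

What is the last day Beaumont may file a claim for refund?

July 30, 2029

568 days after August 25, 2027 is March 15, 2029.
Tolling adds 135 days: March 15, 2029 + 135 days = July 28, 2029.
July 28, 2029 is Saturday; July 29, 2029 is Sunday. The next qualifying day is July 30, 2029.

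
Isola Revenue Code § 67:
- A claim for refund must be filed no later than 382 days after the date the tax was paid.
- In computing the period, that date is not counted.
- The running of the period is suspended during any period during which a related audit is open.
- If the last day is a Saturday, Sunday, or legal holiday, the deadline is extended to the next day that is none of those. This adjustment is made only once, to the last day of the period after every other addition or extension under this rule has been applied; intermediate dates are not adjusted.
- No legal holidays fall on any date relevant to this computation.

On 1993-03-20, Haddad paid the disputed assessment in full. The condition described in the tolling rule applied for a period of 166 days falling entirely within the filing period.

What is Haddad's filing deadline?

382 days after 1993-03-20 is April 6, 1994.
Tolling adds 166 days: April 6, 1994 + 166 days = September 19, 1994.
September 19, 1994 is a Monday and not a legal holiday, so no extension applies.

September 19, 1994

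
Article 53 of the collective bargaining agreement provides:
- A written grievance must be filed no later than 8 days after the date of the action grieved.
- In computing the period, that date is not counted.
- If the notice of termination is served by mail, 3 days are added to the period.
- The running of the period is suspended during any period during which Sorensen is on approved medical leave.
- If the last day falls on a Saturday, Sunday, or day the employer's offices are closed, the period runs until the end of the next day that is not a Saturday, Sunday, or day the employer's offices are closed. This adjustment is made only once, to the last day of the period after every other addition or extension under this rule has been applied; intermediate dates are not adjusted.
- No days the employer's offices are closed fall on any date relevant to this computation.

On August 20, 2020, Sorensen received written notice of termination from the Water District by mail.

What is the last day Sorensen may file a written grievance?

8 days after August 20, 2020 is August 28, 2020.
Service was by mail, adding 3 days: August 28, 2020 + 3 days = August 31, 2020.
August 31, 2020 is a Monday and not a day the employer's offices are closed, so no extension applies.

August 31, 2020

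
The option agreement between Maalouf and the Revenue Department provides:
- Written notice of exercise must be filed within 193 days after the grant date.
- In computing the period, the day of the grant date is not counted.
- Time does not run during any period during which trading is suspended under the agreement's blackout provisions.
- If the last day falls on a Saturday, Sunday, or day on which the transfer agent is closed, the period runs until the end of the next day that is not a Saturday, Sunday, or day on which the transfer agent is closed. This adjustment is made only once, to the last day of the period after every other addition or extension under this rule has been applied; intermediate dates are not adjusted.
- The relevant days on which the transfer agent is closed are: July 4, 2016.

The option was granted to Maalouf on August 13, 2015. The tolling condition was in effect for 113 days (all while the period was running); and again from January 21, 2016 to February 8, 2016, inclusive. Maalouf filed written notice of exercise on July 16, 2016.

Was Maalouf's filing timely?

193 days after August 13, 2015 is February 22, 2016.
Tolling adds 113 days: February 22, 2016 + 113 days = June 14, 2016.
From January 21, 2016 through February 8, 2016 inclusive is 19 days; tolling adds 19 days: June 14, 2016 + 19 days = July 3, 2016.
July 3, 2016 is Sunday; July 4, 2016 is a listed holiday. The next qualifying day is July 5, 2016.
The deadline is July 5, 2016; the filing on July 16, 2016 is after that date.

No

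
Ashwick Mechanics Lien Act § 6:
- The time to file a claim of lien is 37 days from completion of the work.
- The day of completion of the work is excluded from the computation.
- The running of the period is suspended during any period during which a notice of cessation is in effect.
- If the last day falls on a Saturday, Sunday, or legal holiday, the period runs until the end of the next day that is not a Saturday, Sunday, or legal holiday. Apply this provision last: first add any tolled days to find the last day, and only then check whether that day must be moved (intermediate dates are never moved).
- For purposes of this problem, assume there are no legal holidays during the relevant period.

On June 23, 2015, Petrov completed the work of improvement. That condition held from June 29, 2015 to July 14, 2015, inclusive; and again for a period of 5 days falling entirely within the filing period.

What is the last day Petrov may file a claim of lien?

August 20, 2015

37 days after June 23, 2015 is July 30, 2015.
From June 29, 2015 through July 14, 2015 inclusive is 16 days; tolling adds 16 days: July 30, 2015 + 16 days = August 15, 2015.
Tolling adds 5 days: August 15, 2015 + 5 days = August 20, 2015.
August 20, 2015 is a Thursday and not a legal holiday, so no extension applies.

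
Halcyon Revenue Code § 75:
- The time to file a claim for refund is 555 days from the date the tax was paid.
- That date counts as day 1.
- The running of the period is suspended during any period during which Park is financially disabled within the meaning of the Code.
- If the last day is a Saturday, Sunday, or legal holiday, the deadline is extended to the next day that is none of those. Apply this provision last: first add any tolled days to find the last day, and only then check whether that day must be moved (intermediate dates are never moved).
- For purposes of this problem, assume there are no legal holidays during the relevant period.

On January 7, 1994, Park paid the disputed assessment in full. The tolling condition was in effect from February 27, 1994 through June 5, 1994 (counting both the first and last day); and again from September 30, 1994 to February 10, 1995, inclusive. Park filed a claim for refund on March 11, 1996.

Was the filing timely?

Counting January 7, 1994 as day 1, day 555 is July 15, 1995.
From February 27, 1994 through June 5, 1994 inclusive is 99 days; tolling adds 99 days: July 15, 1995 + 99 days = October 22, 1995.
From September 30, 1994 through February 10, 1995 inclusive is 134 days; tolling adds 134 days: October 22, 1995 + 134 days = March 4, 1996.
March 4, 1996 is a Monday and not a legal holiday, so no extension applies.
The deadline is March 4, 1996; the filing on March 11, 1996 is after that date.

No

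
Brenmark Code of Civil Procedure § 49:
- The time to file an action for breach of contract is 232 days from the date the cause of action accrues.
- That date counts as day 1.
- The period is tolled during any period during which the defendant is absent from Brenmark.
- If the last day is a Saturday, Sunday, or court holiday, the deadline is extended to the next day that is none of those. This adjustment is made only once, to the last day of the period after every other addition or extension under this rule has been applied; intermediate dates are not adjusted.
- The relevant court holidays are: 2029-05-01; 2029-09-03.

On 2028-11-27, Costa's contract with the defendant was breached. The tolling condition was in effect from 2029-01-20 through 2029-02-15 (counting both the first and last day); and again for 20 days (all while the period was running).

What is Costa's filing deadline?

Counting 2028-11-27 as day 1, day 232 is July 16, 2029.
From January 20, 2029 through February 15, 2029 inclusive is 27 days; tolling adds 27 days: July 16, 2029 + 27 days = August 12, 2029.
Tolling adds 20 days: August 12, 2029 + 20 days = September 1, 2029.
September 1, 2029 is Saturday; September 2, 2029 is Sunday; September 3, 2029 is a listed holiday. The next qualifying day is September 4, 2029.

September 4, 2029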